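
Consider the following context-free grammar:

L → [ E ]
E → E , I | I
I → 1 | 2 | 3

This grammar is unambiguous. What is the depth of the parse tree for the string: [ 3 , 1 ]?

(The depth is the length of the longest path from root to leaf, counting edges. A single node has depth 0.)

4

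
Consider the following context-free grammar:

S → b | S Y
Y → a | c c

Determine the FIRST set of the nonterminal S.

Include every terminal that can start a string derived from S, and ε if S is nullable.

We compute FIRST(S) using the standard algorithm.
FIRST(S) = {b}
FIRST(Y) = {a, c}
Therefore, FIRST(S) = {b}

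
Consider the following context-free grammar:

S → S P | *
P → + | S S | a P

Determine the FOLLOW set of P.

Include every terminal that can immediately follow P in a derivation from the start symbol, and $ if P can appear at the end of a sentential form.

We compute FOLLOW(P) using the standard algorithm.
FOLLOW(S) starts with {$}.
FIRST(P) = {*, +, a}
FIRST(S) = {*}
FOLLOW(P) = {$, *, +, a}
FOLLOW(S) = {$, *, +, a}
Therefore, FOLLOW(P) = {$, *, +, a}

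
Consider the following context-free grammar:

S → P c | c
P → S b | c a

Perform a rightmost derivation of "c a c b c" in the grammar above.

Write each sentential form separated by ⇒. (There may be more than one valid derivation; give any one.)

S ⇒ P c ⇒ S b c ⇒ P c b c ⇒ c a c b c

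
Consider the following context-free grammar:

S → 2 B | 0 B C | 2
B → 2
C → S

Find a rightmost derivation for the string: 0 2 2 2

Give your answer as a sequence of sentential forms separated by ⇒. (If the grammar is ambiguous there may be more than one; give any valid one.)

S ⇒ 0 B C ⇒ 0 B S ⇒ 0 B 2 B ⇒ 0 B 2 2 ⇒ 0 2 2 2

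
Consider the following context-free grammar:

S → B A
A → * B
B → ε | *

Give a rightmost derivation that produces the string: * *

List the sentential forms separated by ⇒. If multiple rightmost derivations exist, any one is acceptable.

S ⇒ B A ⇒ B * B ⇒ B * ⇒ * *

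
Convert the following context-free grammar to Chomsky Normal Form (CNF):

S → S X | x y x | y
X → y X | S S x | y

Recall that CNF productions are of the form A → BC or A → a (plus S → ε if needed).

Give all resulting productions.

TX → x; TY → y; S → y; X → y; S → S X; S → TX X0; X0 → TY TX; X → TY X; X → S X1; X1 → S TX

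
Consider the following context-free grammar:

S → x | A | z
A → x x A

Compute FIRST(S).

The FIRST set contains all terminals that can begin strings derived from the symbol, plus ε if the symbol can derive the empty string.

We compute FIRST(S) using the standard algorithm.
FIRST(A) = {x}
FIRST(S) = {x, z}
Therefore, FIRST(S) = {x, z}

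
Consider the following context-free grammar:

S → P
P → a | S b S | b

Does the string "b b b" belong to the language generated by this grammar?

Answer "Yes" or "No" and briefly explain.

Yes - a valid derivation exists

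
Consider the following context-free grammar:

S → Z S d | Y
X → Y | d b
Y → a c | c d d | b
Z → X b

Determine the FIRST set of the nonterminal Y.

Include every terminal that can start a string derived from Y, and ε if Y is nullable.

We compute FIRST(Y) using the standard algorithm.
FIRST(S) = {a, b, c, d}
FIRST(X) = {a, b, c, d}
FIRST(Y) = {a, b, c}
FIRST(Z) = {a, b, c, d}
Therefore, FIRST(Y) = {a, b, c}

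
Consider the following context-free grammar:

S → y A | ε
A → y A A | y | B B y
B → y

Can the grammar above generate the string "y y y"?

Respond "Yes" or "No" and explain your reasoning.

No - no valid derivation exists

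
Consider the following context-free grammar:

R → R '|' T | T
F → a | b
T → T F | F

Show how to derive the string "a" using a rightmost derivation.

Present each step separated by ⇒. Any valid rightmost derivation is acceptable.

R ⇒ T ⇒ F ⇒ a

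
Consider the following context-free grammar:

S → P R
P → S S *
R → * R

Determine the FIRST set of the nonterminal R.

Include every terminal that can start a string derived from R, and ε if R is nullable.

We compute FIRST(R) using the standard algorithm.
FIRST(P) = {}
FIRST(R) = {*}
FIRST(S) = {}
Therefore, FIRST(R) = {*}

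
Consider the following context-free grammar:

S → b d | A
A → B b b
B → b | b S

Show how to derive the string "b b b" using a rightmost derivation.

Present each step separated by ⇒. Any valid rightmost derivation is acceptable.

S ⇒ A ⇒ B b b ⇒ b b b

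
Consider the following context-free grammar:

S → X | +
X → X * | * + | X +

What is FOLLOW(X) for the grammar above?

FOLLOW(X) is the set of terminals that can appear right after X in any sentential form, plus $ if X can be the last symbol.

We compute FOLLOW(X) using the standard algorithm.
FOLLOW(S) starts with {$}.
FIRST(S) = {*, +}
FIRST(X) = {*}
FOLLOW(S) = {$}
FOLLOW(X) = {$, *, +}
Therefore, FOLLOW(X) = {$, *, +}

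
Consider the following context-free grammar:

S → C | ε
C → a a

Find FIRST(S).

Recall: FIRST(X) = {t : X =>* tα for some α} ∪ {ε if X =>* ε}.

We compute FIRST(S) using the standard algorithm.
FIRST(C) = {a}
FIRST(S) = {a, ε}
Therefore, FIRST(S) = {a, ε}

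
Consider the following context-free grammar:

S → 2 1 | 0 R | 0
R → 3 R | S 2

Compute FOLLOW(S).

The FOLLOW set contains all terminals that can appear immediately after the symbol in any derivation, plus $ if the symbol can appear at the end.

We compute FOLLOW(S) using the standard algorithm.
FOLLOW(S) starts with {$}.
FIRST(R) = {0, 2, 3}
FIRST(S) = {0, 2}
FOLLOW(R) = {$, 2}
FOLLOW(S) = {$, 2}
Therefore, FOLLOW(S) = {$, 2}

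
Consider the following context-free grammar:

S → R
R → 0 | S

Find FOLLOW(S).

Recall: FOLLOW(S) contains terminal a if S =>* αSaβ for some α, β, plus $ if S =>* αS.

We compute FOLLOW(S) using the standard algorithm.
FOLLOW(S) starts with {$}.
FIRST(R) = {0}
FIRST(S) = {0}
FOLLOW(R) = {$}
FOLLOW(S) = {$}
Therefore, FOLLOW(S) = {$}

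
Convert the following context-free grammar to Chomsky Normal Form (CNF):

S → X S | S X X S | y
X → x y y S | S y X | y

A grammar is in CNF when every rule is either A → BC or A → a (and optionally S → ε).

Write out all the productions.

S → y; TX → x; TY → y; X → y; S → X S; S → S X0; X0 → X X1; X1 → X S; X → TX X2; X2 → TY X3; X3 → TY S; X → S X4; X4 → TY X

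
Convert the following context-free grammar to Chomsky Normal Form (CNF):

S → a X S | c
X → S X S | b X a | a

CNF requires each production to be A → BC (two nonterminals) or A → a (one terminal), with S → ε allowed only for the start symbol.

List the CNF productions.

TA → a; S → c; TB → b; X → a; S → TA X0; X0 → X S; X → S X1; X1 → X S; X → TB X2; X2 → X TA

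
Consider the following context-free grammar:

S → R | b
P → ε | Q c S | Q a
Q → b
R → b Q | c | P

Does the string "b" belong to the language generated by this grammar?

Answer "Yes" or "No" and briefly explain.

Yes - a valid derivation exists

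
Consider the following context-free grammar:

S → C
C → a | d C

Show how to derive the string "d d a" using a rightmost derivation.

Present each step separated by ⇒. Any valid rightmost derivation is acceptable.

S ⇒ C ⇒ d C ⇒ d d C ⇒ d d a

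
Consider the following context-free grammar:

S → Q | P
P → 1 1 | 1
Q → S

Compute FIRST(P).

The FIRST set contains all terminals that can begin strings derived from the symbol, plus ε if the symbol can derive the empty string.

We compute FIRST(P) using the standard algorithm.
FIRST(P) = {1}
FIRST(Q) = {1}
FIRST(S) = {1}
Therefore, FIRST(P) = {1}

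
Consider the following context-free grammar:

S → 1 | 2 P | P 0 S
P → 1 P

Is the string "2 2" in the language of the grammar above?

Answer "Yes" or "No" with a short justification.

No - no valid derivation exists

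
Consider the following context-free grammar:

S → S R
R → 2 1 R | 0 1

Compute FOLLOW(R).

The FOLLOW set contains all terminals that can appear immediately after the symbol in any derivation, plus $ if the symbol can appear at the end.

We compute FOLLOW(R) using the standard algorithm.
FOLLOW(S) starts with {$}.
FIRST(R) = {0, 2}
FIRST(S) = {}
FOLLOW(R) = {$, 0, 2}
FOLLOW(S) = {$, 0, 2}
Therefore, FOLLOW(R) = {$, 0, 2}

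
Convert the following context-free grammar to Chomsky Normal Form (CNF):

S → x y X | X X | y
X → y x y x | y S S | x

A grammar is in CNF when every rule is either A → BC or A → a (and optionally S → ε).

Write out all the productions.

TX → x; TY → y; S → y; X → x; S → TX X0; X0 → TY X; S → X X; X → TY X1; X1 → TX X2; X2 → TY TX; X → TY X3; X3 → S S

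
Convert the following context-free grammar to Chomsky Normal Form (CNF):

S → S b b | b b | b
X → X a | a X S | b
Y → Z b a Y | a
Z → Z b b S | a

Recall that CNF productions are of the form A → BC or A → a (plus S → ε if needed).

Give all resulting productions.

TB → b; S → b; TA → a; X → b; Y → a; Z → a; S → S X0; X0 → TB TB; S → TB TB; X → X TA; X → TA X1; X1 → X S; Y → Z X2; X2 → TB X3; X3 → TA Y; Z → Z X4; X4 → TB X5; X5 → TB S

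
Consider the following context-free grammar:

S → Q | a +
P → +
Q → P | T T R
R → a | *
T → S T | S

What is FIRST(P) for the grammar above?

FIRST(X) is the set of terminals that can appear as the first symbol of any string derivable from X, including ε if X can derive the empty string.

We compute FIRST(P) using the standard algorithm.
FIRST(P) = {+}
FIRST(Q) = {+, a}
FIRST(R) = {*, a}
FIRST(S) = {+, a}
FIRST(T) = {+, a}
Therefore, FIRST(P) = {+}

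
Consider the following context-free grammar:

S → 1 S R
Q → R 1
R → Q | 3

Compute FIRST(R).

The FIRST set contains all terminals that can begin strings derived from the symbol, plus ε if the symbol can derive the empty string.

We compute FIRST(R) using the standard algorithm.
FIRST(Q) = {3}
FIRST(R) = {3}
FIRST(S) = {1}
Therefore, FIRST(R) = {3}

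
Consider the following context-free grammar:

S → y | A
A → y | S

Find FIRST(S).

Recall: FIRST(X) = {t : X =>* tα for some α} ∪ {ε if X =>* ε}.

We compute FIRST(S) using the standard algorithm.
FIRST(A) = {y}
FIRST(S) = {y}
Therefore, FIRST(S) = {y}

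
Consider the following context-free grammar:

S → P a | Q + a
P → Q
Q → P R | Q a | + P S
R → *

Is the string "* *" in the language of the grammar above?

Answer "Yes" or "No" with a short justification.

No - no valid derivation exists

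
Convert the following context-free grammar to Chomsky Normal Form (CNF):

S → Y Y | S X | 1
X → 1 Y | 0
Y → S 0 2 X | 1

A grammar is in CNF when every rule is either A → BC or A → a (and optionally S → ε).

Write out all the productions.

S → 1; T1 → 1; X → 0; T0 → 0; T2 → 2; Y → 1; S → Y Y; S → S X; X → T1 Y; Y → S X0; X0 → T0 X1; X1 → T2 X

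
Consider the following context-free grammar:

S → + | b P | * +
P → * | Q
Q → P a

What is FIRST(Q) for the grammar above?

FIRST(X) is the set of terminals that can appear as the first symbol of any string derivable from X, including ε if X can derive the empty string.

We compute FIRST(Q) using the standard algorithm.
FIRST(P) = {*}
FIRST(Q) = {*}
FIRST(S) = {*, +, b}
Therefore, FIRST(Q) = {*}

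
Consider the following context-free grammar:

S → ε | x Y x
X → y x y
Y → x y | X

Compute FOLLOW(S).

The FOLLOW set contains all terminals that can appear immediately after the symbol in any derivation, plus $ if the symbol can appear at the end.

We compute FOLLOW(S) using the standard algorithm.
FOLLOW(S) starts with {$}.
FIRST(S) = {x, ε}
FIRST(X) = {y}
FIRST(Y) = {x, y}
FOLLOW(S) = {$}
FOLLOW(X) = {x}
FOLLOW(Y) = {x}
Therefore, FOLLOW(S) = {$}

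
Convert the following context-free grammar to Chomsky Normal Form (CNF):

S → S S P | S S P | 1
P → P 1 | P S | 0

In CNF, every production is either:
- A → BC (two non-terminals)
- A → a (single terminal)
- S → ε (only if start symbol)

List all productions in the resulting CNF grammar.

S → 1; T1 → 1; P → 0; S → S X0; X0 → S P; S → S X1; X1 → S P; P → P T1; P → P S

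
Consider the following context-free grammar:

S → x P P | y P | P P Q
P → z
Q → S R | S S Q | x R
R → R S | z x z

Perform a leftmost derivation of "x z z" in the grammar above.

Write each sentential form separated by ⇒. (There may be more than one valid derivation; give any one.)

S ⇒ x P P ⇒ x z P ⇒ x z z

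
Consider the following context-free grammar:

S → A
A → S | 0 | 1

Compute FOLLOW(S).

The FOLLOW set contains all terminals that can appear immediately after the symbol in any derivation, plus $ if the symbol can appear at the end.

We compute FOLLOW(S) using the standard algorithm.
FOLLOW(S) starts with {$}.
FIRST(A) = {0, 1}
FIRST(S) = {0, 1}
FOLLOW(A) = {$}
FOLLOW(S) = {$}
Therefore, FOLLOW(S) = {$}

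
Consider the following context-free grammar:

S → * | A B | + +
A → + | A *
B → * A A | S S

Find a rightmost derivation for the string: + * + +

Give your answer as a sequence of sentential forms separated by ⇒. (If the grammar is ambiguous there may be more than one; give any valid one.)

S ⇒ A B ⇒ A * A A ⇒ A * A + ⇒ A * + + ⇒ + * + +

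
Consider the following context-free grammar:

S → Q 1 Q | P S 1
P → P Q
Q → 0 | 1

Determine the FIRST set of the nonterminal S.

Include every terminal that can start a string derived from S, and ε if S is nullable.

We compute FIRST(S) using the standard algorithm.
FIRST(P) = {}
FIRST(Q) = {0, 1}
FIRST(S) = {0, 1}
Therefore, FIRST(S) = {0, 1}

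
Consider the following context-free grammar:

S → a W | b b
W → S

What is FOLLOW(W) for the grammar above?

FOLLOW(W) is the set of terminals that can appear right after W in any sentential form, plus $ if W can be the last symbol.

We compute FOLLOW(W) using the standard algorithm.
FOLLOW(S) starts with {$}.
FIRST(S) = {a, b}
FIRST(W) = {a, b}
FOLLOW(S) = {$}
FOLLOW(W) = {$}
Therefore, FOLLOW(W) = {$}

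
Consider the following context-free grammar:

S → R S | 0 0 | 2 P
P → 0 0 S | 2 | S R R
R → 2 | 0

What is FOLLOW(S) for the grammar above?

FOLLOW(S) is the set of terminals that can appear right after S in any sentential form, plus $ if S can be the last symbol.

We compute FOLLOW(S) using the standard algorithm.
FOLLOW(S) starts with {$}.
FIRST(P) = {0, 2}
FIRST(R) = {0, 2}
FIRST(S) = {0, 2}
FOLLOW(P) = {$, 0, 2}
FOLLOW(R) = {$, 0, 2}
FOLLOW(S) = {$, 0, 2}
Therefore, FOLLOW(S) = {$, 0, 2}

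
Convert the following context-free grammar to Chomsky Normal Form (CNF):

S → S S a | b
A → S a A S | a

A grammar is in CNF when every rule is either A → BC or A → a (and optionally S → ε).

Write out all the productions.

TA → a; S → b; A → a; S → S X0; X0 → S TA; A → S X1; X1 → TA X2; X2 → A S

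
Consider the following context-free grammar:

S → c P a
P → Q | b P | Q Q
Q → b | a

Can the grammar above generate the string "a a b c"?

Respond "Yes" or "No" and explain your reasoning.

No - no valid derivation exists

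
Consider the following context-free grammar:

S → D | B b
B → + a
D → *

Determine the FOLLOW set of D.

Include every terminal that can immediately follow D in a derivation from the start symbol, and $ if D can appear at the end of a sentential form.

We compute FOLLOW(D) using the standard algorithm.
FOLLOW(S) starts with {$}.
FIRST(B) = {+}
FIRST(D) = {*}
FIRST(S) = {*, +}
FOLLOW(B) = {b}
FOLLOW(D) = {$}
FOLLOW(S) = {$}
Therefore, FOLLOW(D) = {$}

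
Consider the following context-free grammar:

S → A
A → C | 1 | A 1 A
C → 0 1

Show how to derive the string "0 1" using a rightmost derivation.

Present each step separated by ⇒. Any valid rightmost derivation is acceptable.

S ⇒ A ⇒ C ⇒ 0 1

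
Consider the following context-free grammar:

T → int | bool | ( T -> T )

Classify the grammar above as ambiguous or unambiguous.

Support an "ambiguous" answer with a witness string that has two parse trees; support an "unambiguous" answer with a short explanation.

Unambiguous - every string in the language has a unique parse tree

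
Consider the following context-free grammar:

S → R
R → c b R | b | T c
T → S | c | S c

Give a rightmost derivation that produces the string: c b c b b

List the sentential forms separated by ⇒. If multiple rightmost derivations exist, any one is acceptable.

S ⇒ R ⇒ c b R ⇒ c b c b R ⇒ c b c b b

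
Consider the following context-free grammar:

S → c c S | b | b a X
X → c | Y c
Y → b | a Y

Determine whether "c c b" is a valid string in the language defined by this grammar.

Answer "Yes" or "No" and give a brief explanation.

Yes - a valid derivation exists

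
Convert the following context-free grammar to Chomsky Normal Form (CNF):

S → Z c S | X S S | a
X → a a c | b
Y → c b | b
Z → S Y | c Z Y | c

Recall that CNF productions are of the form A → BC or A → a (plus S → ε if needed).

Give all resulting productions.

TC → c; S → a; TA → a; X → b; TB → b; Y → b; Z → c; S → Z X0; X0 → TC S; S → X X1; X1 → S S; X → TA X2; X2 → TA TC; Y → TC TB; Z → S Y; Z → TC X3; X3 → Z Y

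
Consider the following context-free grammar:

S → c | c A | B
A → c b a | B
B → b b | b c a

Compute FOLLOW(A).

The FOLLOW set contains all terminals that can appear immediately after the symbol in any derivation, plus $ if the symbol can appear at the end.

We compute FOLLOW(A) using the standard algorithm.
FOLLOW(S) starts with {$}.
FIRST(A) = {b, c}
FIRST(B) = {b}
FIRST(S) = {b, c}
FOLLOW(A) = {$}
FOLLOW(B) = {$}
FOLLOW(S) = {$}
Therefore, FOLLOW(A) = {$}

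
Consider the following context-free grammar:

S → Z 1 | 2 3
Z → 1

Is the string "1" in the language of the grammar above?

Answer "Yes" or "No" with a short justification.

No - no valid derivation exists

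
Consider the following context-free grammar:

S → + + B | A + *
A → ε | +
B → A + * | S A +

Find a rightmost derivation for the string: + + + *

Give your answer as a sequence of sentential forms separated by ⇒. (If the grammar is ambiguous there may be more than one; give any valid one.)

S ⇒ + + B ⇒ + + A + * ⇒ + + + *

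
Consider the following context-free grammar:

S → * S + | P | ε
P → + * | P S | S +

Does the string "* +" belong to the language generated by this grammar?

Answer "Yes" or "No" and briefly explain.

Yes - a valid derivation exists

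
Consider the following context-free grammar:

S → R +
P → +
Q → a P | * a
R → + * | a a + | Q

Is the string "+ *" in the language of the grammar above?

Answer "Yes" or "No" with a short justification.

No - no valid derivation exists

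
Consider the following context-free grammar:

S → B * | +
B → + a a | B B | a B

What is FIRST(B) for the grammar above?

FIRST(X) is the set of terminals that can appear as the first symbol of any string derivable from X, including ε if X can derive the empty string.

We compute FIRST(B) using the standard algorithm.
FIRST(B) = {+, a}
FIRST(S) = {+, a}
Therefore, FIRST(B) = {+, a}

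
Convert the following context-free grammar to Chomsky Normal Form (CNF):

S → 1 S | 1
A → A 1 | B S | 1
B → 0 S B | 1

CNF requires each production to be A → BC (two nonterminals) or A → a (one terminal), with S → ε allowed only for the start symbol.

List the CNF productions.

T1 → 1; S → 1; A → 1; T0 → 0; B → 1; S → T1 S; A → A T1; A → B S; B → T0 X0; X0 → S B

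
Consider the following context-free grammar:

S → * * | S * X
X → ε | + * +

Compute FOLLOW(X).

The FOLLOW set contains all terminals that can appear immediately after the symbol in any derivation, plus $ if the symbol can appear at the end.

We compute FOLLOW(X) using the standard algorithm.
FOLLOW(S) starts with {$}.
FIRST(S) = {*}
FIRST(X) = {+, ε}
FOLLOW(S) = {$, *}
FOLLOW(X) = {$, *}
Therefore, FOLLOW(X) = {$, *}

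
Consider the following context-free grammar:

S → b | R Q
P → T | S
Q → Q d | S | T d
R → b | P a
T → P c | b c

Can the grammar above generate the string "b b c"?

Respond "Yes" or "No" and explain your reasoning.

No - no valid derivation exists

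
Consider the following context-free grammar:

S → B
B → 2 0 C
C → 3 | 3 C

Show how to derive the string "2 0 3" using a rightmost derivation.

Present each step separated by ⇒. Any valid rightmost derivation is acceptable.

S ⇒ B ⇒ 2 0 C ⇒ 2 0 3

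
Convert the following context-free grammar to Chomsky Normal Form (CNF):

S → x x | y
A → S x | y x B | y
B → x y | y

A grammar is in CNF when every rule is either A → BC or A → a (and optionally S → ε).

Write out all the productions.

TX → x; S → y; TY → y; A → y; B → y; S → TX TX; A → S TX; A → TY X0; X0 → TX B; B → TX TY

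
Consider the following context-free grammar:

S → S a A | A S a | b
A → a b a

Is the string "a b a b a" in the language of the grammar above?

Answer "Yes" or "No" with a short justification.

Yes - a valid derivation exists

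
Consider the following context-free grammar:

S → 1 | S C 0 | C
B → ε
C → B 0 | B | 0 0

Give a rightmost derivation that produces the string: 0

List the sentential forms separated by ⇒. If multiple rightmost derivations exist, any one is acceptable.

S ⇒ C ⇒ B 0 ⇒ 0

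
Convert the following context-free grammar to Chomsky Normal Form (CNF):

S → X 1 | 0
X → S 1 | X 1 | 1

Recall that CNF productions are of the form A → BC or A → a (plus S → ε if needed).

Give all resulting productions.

T1 → 1; S → 0; X → 1; S → X T1; X → S T1; X → X T1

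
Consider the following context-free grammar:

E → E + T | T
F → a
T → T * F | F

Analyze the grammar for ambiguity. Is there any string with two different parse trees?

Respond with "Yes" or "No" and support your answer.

No - the grammar is unambiguous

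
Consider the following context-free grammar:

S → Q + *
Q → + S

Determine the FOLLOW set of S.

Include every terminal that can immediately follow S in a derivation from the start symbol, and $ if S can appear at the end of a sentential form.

We compute FOLLOW(S) using the standard algorithm.
FOLLOW(S) starts with {$}.
FIRST(Q) = {+}
FIRST(S) = {+}
FOLLOW(Q) = {+}
FOLLOW(S) = {$, +}
Therefore, FOLLOW(S) = {$, +}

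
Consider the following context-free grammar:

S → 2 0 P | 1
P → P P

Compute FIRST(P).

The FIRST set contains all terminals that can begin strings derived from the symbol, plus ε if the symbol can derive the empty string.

We compute FIRST(P) using the standard algorithm.
FIRST(P) = {}
FIRST(S) = {1, 2}
Therefore, FIRST(P) = {}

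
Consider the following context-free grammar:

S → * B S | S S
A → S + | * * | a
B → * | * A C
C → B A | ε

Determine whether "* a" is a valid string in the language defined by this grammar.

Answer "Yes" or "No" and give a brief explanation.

No - no valid derivation exists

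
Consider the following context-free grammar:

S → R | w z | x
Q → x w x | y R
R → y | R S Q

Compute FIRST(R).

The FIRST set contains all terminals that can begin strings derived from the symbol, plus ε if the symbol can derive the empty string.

We compute FIRST(R) using the standard algorithm.
FIRST(Q) = {x, y}
FIRST(R) = {y}
FIRST(S) = {w, x, y}
Therefore, FIRST(R) = {y}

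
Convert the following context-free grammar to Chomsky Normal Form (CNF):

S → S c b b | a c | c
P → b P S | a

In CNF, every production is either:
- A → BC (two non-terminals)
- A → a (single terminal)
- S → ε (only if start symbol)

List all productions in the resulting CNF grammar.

TC → c; TB → b; TA → a; S → c; P → a; S → S X0; X0 → TC X1; X1 → TB TB; S → TA TC; P → TB X2; X2 → P S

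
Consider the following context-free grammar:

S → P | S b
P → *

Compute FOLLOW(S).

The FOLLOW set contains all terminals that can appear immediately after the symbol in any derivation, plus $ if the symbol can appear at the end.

We compute FOLLOW(S) using the standard algorithm.
FOLLOW(S) starts with {$}.
FIRST(P) = {*}
FIRST(S) = {*}
FOLLOW(P) = {$, b}
FOLLOW(S) = {$, b}
Therefore, FOLLOW(S) = {$, b}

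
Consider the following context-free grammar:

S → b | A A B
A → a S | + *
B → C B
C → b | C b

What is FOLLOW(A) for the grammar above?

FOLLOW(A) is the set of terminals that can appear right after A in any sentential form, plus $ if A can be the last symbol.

We compute FOLLOW(A) using the standard algorithm.
FOLLOW(S) starts with {$}.
FIRST(A) = {+, a}
FIRST(B) = {b}
FIRST(C) = {b}
FIRST(S) = {+, a, b}
FOLLOW(A) = {+, a, b}
FOLLOW(B) = {$, +, a, b}
FOLLOW(C) = {b}
FOLLOW(S) = {$, +, a, b}
Therefore, FOLLOW(A) = {+, a, b}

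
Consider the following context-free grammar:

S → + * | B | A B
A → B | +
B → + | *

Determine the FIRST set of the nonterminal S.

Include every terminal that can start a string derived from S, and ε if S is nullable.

We compute FIRST(S) using the standard algorithm.
FIRST(A) = {*, +}
FIRST(B) = {*, +}
FIRST(S) = {*, +}
Therefore, FIRST(S) = {*, +}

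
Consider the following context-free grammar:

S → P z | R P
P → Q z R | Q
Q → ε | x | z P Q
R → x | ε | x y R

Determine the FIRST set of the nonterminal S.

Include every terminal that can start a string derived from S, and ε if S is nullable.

We compute FIRST(S) using the standard algorithm.
FIRST(P) = {x, z, ε}
FIRST(Q) = {x, z, ε}
FIRST(R) = {x, ε}
FIRST(S) = {x, z, ε}
Therefore, FIRST(S) = {x, z, ε}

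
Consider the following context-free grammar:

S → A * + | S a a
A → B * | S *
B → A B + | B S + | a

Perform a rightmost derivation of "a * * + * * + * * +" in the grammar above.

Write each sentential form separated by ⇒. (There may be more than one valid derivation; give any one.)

S ⇒ A * + ⇒ S * * + ⇒ A * + * * + ⇒ S * * + * * + ⇒ A * + * * + * * + ⇒ B * * + * * + * * + ⇒ a * * + * * + * * +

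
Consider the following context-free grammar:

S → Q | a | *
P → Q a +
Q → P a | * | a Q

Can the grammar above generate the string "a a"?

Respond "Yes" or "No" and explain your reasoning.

No - no valid derivation exists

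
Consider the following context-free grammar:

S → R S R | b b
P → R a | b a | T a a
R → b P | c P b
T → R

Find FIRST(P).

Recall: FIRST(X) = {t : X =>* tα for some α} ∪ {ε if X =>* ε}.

We compute FIRST(P) using the standard algorithm.
FIRST(P) = {b, c}
FIRST(R) = {b, c}
FIRST(S) = {b, c}
FIRST(T) = {b, c}
Therefore, FIRST(P) = {b, c}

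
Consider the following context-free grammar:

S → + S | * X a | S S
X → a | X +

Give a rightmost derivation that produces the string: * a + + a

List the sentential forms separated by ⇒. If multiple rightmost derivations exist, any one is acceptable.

S ⇒ * X a ⇒ * X + a ⇒ * X + + a ⇒ * a + + a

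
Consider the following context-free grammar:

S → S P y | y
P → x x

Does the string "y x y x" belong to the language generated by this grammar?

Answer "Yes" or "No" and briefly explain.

No - no valid derivation exists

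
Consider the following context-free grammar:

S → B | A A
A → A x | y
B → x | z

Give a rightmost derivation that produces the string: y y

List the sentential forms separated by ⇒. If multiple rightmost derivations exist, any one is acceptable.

S ⇒ A A ⇒ A y ⇒ y y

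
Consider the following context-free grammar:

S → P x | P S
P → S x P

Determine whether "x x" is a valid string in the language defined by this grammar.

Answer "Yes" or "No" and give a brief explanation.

No - no valid derivation exists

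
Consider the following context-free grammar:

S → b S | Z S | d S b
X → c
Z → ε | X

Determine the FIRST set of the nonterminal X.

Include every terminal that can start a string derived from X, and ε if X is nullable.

We compute FIRST(X) using the standard algorithm.
FIRST(S) = {b, c, d}
FIRST(X) = {c}
FIRST(Z) = {c, ε}
Therefore, FIRST(X) = {c}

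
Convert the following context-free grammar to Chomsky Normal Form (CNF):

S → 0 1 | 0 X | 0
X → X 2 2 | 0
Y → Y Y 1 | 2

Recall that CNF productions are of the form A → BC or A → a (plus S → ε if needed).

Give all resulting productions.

T0 → 0; T1 → 1; S → 0; T2 → 2; X → 0; Y → 2; S → T0 T1; S → T0 X; X → X X0; X0 → T2 T2; Y → Y X1; X1 → Y T1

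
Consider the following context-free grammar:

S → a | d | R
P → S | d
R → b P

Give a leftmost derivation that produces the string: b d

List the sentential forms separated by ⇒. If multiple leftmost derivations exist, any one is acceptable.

S ⇒ R ⇒ b P ⇒ b d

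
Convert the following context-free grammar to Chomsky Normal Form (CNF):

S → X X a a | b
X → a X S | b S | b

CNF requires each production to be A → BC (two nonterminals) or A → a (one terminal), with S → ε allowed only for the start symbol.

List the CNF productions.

TA → a; S → b; TB → b; X → b; S → X X0; X0 → X X1; X1 → TA TA; X → TA X2; X2 → X S; X → TB S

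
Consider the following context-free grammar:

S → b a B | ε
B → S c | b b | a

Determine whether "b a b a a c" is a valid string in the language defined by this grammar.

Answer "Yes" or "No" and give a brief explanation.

Yes - a valid derivation exists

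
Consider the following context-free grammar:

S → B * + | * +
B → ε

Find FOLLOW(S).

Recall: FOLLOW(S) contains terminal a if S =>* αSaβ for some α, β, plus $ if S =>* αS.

We compute FOLLOW(S) using the standard algorithm.
FOLLOW(S) starts with {$}.
FIRST(B) = {ε}
FIRST(S) = {*}
FOLLOW(B) = {*}
FOLLOW(S) = {$}
Therefore, FOLLOW(S) = {$}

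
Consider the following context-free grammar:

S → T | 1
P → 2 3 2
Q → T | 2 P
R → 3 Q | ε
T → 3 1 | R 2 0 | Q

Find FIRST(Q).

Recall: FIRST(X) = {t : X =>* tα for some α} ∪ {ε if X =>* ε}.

We compute FIRST(Q) using the standard algorithm.
FIRST(P) = {2}
FIRST(Q) = {2, 3}
FIRST(R) = {3, ε}
FIRST(S) = {1, 2, 3}
FIRST(T) = {2, 3}
Therefore, FIRST(Q) = {2, 3}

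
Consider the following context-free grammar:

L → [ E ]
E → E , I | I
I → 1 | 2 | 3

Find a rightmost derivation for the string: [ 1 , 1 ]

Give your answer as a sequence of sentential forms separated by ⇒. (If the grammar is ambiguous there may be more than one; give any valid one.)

L ⇒ [ E ] ⇒ [ E , I ] ⇒ [ E , 1 ] ⇒ [ I , 1 ] ⇒ [ 1 , 1 ]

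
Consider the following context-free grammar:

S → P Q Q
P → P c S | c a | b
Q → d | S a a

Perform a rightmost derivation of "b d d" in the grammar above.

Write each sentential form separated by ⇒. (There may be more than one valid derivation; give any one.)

S ⇒ P Q Q ⇒ P Q d ⇒ P d d ⇒ b d d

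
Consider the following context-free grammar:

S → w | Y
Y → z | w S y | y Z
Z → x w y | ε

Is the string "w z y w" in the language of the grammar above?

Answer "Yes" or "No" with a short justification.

No - no valid derivation exists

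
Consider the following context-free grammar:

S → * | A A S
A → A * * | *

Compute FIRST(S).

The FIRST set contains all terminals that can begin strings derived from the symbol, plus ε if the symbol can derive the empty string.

We compute FIRST(S) using the standard algorithm.
FIRST(A) = {*}
FIRST(S) = {*}
Therefore, FIRST(S) = {*}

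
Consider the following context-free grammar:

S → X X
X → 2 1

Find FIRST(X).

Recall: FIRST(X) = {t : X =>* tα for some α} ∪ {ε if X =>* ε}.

We compute FIRST(X) using the standard algorithm.
FIRST(S) = {2}
FIRST(X) = {2}
Therefore, FIRST(X) = {2}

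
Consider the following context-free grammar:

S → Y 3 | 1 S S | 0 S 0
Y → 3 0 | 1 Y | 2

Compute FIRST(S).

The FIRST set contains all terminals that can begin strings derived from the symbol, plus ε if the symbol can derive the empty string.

We compute FIRST(S) using the standard algorithm.
FIRST(S) = {0, 1, 2, 3}
FIRST(Y) = {1, 2, 3}
Therefore, FIRST(S) = {0, 1, 2, 3}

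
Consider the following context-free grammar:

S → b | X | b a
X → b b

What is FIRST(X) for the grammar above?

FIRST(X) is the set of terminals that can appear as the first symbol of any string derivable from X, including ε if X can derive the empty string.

We compute FIRST(X) using the standard algorithm.
FIRST(S) = {b}
FIRST(X) = {b}
Therefore, FIRST(X) = {b}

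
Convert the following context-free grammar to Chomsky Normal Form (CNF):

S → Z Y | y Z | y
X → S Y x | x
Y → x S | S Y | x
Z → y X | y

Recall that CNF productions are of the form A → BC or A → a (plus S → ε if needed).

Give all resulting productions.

TY → y; S → y; TX → x; X → x; Y → x; Z → y; S → Z Y; S → TY Z; X → S X0; X0 → Y TX; Y → TX S; Y → S Y; Z → TY X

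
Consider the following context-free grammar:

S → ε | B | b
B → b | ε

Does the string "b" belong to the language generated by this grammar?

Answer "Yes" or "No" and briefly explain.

Yes - a valid derivation exists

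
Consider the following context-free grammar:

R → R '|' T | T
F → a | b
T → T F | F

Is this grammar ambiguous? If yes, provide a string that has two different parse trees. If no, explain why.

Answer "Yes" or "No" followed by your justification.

No - the grammar is unambiguous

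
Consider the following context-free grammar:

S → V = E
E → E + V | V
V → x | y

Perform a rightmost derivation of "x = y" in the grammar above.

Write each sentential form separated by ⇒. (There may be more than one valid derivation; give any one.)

S ⇒ V = E ⇒ V = V ⇒ V = y ⇒ x = y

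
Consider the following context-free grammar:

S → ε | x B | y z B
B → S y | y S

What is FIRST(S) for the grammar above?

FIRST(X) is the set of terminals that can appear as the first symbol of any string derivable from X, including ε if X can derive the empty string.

We compute FIRST(S) using the standard algorithm.
FIRST(B) = {x, y}
FIRST(S) = {x, y, ε}
Therefore, FIRST(S) = {x, y, ε}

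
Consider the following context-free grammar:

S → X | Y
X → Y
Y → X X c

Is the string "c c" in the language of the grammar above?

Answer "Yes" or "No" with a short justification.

No - no valid derivation exists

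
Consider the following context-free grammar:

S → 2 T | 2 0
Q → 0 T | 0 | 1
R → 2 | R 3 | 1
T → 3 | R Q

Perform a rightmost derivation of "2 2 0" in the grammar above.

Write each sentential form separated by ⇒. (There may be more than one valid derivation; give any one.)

S ⇒ 2 T ⇒ 2 R Q ⇒ 2 R 0 ⇒ 2 2 0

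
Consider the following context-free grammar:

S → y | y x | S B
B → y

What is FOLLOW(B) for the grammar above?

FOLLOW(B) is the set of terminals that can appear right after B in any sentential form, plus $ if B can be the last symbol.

We compute FOLLOW(B) using the standard algorithm.
FOLLOW(S) starts with {$}.
FIRST(B) = {y}
FIRST(S) = {y}
FOLLOW(B) = {$, y}
FOLLOW(S) = {$, y}
Therefore, FOLLOW(B) = {$, y}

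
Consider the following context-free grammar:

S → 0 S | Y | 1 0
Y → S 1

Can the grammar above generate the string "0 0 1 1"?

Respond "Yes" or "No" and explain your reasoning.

No - no valid derivation exists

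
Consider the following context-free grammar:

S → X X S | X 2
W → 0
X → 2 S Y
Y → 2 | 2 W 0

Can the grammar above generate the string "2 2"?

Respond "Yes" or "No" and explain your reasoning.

No - no valid derivation exists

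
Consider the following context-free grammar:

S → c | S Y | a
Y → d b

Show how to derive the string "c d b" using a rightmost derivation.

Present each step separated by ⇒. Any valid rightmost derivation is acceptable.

S ⇒ S Y ⇒ S d b ⇒ c d b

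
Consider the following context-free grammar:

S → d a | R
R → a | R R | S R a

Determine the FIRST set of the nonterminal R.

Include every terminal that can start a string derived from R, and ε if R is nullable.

We compute FIRST(R) using the standard algorithm.
FIRST(R) = {a, d}
FIRST(S) = {a, d}
Therefore, FIRST(R) = {a, d}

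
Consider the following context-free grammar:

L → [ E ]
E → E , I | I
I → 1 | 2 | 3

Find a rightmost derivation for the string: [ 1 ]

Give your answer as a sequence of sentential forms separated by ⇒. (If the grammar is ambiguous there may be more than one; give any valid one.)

L ⇒ [ E ] ⇒ [ I ] ⇒ [ 1 ]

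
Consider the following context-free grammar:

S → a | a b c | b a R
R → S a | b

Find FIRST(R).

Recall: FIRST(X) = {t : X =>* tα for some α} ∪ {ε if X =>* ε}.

We compute FIRST(R) using the standard algorithm.
FIRST(R) = {a, b}
FIRST(S) = {a, b}
Therefore, FIRST(R) = {a, b}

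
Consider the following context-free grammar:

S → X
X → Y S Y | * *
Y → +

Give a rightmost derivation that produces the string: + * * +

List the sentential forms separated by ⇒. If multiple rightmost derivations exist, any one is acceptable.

S ⇒ X ⇒ Y S Y ⇒ Y S + ⇒ Y X + ⇒ Y * * + ⇒ + * * +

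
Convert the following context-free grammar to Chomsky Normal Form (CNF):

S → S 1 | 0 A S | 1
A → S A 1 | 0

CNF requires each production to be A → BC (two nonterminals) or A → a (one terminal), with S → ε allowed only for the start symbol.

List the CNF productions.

T1 → 1; T0 → 0; S → 1; A → 0; S → S T1; S → T0 X0; X0 → A S; A → S X1; X1 → A T1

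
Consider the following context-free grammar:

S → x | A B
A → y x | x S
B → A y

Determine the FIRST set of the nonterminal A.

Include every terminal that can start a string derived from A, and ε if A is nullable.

We compute FIRST(A) using the standard algorithm.
FIRST(A) = {x, y}
FIRST(B) = {x, y}
FIRST(S) = {x, y}
Therefore, FIRST(A) = {x, y}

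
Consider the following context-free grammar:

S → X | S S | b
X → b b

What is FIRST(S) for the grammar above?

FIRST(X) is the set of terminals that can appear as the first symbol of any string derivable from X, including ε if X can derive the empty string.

We compute FIRST(S) using the standard algorithm.
FIRST(S) = {b}
FIRST(X) = {b}
Therefore, FIRST(S) = {b}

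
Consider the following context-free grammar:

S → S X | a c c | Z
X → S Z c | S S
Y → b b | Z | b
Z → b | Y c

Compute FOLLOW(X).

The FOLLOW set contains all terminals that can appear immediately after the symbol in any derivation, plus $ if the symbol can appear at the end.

We compute FOLLOW(X) using the standard algorithm.
FOLLOW(S) starts with {$}.
FIRST(S) = {a, b}
FIRST(X) = {a, b}
FIRST(Y) = {b}
FIRST(Z) = {b}
FOLLOW(S) = {$, a, b}
FOLLOW(X) = {$, a, b}
FOLLOW(Y) = {c}
FOLLOW(Z) = {$, a, b, c}
Therefore, FOLLOW(X) = {$, a, b}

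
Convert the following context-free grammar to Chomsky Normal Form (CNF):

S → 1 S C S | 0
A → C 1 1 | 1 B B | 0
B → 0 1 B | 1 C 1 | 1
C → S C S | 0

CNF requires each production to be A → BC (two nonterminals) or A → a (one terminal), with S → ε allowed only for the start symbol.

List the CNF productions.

T1 → 1; S → 0; A → 0; T0 → 0; B → 1; C → 0; S → T1 X0; X0 → S X1; X1 → C S; A → C X2; X2 → T1 T1; A → T1 X3; X3 → B B; B → T0 X4; X4 → T1 B; B → T1 X5; X5 → C T1; C → S X6; X6 → C S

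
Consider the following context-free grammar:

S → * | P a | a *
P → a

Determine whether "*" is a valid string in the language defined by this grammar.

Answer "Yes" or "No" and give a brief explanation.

Yes - a valid derivation exists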